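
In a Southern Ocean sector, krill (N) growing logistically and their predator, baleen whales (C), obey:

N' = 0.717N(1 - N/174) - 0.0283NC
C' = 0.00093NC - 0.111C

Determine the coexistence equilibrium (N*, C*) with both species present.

From dC/dt = 0 with C > 0: 0.00093N* = 0.111, so N* = 119.
Substitute into dN/dt = 0: 0.717(1 - 119/174) = 0.0283C*.
The bracket is 0.314, giving C* = 0.225/0.0283 = 7.96.

N* ≈ 119, C* ≈ 7.96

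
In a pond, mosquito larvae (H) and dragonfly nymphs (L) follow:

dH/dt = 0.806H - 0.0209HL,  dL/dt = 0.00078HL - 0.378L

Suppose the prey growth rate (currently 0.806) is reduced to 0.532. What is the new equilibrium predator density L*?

At the interior fixed point, setting dH/dt = 0 with H > 0 fixes L* = (prey growth rate)/(HL coefficient) — independent of the other coefficients.
With the change, L* = 0.532/0.0209 = 25.5; it falls from 38.6.

L* ≈ 25.5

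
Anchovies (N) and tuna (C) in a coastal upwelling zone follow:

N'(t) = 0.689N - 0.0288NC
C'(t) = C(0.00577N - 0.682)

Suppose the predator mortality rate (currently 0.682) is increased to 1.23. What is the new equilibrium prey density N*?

N* ≈ 213

At the interior fixed point, setting dC/dt = 0 with C > 0 fixes N* = (predator death rate)/(NC coefficient) — independent of the other coefficients.
With the change, N* = 1.23/0.00577 = 213; it rises from 118.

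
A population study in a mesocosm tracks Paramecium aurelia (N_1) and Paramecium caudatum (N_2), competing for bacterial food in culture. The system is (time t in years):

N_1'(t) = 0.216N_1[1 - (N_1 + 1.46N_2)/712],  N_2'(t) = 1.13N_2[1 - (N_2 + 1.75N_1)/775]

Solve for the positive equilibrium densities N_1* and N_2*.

Setting both brackets to zero gives the nullclines N_1 + 1.46N_2 = 712 and 1.75N_1 + N_2 = 775.
Substituting N_2 = 775 - 1.75N_1 into the first: N_1(1 - 1.46·1.75) = 712 - 1.46·775.
So N_1* = -420/-1.55 = 270, and then N_2* = 775 - 1.75·270 = 303.

N_1* ≈ 270, N_2* ≈ 303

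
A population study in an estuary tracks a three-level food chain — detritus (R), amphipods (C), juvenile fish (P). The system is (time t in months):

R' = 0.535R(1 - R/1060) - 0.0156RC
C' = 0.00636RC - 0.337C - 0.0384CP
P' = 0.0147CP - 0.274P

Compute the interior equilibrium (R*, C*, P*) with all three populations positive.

R* ≈ 484, C* ≈ 18.6, P* ≈ 71.4

From dP/dt = 0: 0.0147C* = 0.274, so C* = 18.6.
From dR/dt = 0: 0.535(1 - R*/1060) = 0.0156·18.6, giving R* = 1060·(1 - 0.544) = 484.
From dC/dt = 0: 0.00636·484 - 0.337 = 0.0384P*, so P* = 2.74/0.0384 = 71.4.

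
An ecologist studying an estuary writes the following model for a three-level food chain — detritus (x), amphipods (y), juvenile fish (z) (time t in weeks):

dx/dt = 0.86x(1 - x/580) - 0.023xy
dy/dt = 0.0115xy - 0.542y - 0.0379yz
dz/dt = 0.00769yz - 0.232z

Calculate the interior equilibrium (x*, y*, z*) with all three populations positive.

From dz/dt = 0: 0.00769y* = 0.232, so y* = 30.2.
From dx/dt = 0: 0.86(1 - x*/580) = 0.023·30.2, giving x* = 580·(1 - 0.807) = 112.
From dy/dt = 0: 0.0115·112 - 0.542 = 0.0379z*, so z* = 0.746/0.0379 = 19.7.

x* ≈ 112, y* ≈ 30.2, z* ≈ 19.7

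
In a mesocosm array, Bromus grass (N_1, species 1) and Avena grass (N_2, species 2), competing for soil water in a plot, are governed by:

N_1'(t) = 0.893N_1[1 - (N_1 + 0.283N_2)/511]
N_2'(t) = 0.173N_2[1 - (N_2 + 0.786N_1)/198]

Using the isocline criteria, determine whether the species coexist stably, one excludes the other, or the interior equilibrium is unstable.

Compare the nullcline intercepts: K1/α12 = 511/0.283 = 1810 > K2 = 198; K2/α21 = 198/0.786 = 252 < K1 = 511.
Since the inequalities point opposite ways, species 1 can invade but species 2 cannot.

species 1 excludes species 2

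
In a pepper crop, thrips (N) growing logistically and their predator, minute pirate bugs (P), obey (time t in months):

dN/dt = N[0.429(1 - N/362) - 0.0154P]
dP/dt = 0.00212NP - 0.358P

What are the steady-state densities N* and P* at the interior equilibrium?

From dP/dt = 0 with P > 0: 0.00212N* = 0.358, so N* = 169.
Substitute into dN/dt = 0: 0.429(1 - 169/362) = 0.0154P*.
The bracket is 0.534, giving P* = 0.229/0.0154 = 14.9.

N* ≈ 169, P* ≈ 14.9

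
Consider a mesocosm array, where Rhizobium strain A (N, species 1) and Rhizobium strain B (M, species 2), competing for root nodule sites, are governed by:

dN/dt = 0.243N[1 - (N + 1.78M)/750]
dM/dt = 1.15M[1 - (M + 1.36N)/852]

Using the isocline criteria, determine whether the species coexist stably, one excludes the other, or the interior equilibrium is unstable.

unstable coexistence (outcome depends on initial conditions)

Compare the nullcline intercepts: K1/α12 = 750/1.78 = 421 < K2 = 852; K2/α21 = 852/1.36 = 626 < K1 = 750.
Since both are reversed, neither can invade when rare; the interior point is a saddle.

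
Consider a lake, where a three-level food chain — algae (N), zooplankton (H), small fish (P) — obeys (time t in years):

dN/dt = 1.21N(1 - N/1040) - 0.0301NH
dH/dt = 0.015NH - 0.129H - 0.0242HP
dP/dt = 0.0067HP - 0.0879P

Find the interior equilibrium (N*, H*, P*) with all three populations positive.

From dP/dt = 0: 0.0067H* = 0.0879, so H* = 13.1.
From dN/dt = 0: 1.21(1 - N*/1040) = 0.0301·13.1, giving N* = 1040·(1 - 0.326) = 701.
From dH/dt = 0: 0.015·701 - 0.129 = 0.0242P*, so P* = 10.4/0.0242 = 429.

N* ≈ 701, H* ≈ 13.1, P* ≈ 429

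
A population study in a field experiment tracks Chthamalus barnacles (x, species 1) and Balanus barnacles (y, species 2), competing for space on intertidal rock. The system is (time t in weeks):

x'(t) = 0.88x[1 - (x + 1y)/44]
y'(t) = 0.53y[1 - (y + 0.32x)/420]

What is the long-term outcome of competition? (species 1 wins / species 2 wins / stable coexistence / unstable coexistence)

Compare the nullcline intercepts: K1/α12 = 44/1 = 44 < K2 = 420; K2/α21 = 420/0.32 = 1310 > K1 = 44.
Since the inequalities point opposite ways, species 2 can invade but species 1 cannot.

species 2 excludes species 1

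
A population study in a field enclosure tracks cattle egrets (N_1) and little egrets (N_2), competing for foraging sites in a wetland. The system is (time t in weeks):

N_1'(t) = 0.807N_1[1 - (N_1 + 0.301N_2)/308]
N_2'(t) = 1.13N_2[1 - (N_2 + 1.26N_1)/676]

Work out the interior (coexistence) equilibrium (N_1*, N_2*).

N_1* ≈ 168, N_2* ≈ 464

Setting both brackets to zero gives the nullclines N_1 + 0.301N_2 = 308 and 1.26N_1 + N_2 = 676.
Substituting N_2 = 676 - 1.26N_1 into the first: N_1(1 - 0.301·1.26) = 308 - 0.301·676.
So N_1* = 105/0.621 = 168, and then N_2* = 676 - 1.26·168 = 464.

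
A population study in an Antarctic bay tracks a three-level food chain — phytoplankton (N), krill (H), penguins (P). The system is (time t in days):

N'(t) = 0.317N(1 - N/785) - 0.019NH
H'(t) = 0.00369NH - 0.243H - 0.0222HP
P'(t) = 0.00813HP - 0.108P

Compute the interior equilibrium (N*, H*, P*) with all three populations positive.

From dP/dt = 0: 0.00813H* = 0.108, so H* = 13.3.
From dN/dt = 0: 0.317(1 - N*/785) = 0.019·13.3, giving N* = 785·(1 - 0.796) = 160.
From dH/dt = 0: 0.00369·160 - 0.243 = 0.0222P*, so P* = 0.347/0.0222 = 15.6.

N* ≈ 160, H* ≈ 13.3, P* ≈ 15.6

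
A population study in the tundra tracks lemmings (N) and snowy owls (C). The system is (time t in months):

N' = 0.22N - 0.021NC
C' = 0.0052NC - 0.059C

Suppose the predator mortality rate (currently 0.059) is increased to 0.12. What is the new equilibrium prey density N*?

At the interior fixed point, setting dC/dt = 0 with C > 0 fixes N* = (predator death rate)/(NC coefficient) — independent of the other coefficients.
With the change, N* = 0.12/0.0052 = 23.1; it rises from 11.3.

N* ≈ 23.1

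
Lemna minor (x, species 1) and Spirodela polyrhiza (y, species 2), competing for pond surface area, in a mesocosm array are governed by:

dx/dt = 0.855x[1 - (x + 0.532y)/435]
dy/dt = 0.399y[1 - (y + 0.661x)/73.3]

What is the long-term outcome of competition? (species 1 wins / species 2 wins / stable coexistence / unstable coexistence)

Compare the nullcline intercepts: K1/α12 = 435/0.532 = 818 > K2 = 73.3; K2/α21 = 73.3/0.661 = 111 < K1 = 435.
Since the inequalities point opposite ways, species 1 can invade but species 2 cannot.

species 1 excludes species 2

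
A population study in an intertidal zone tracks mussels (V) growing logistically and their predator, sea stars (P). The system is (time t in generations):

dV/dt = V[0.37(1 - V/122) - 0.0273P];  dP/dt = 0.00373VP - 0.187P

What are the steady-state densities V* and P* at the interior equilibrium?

V* ≈ 50.1, P* ≈ 7.98

From dP/dt = 0 with P > 0: 0.00373V* = 0.187, so V* = 50.1.
Substitute into dV/dt = 0: 0.37(1 - 50.1/122) = 0.0273P*.
The bracket is 0.589, giving P* = 0.218/0.0273 = 7.98.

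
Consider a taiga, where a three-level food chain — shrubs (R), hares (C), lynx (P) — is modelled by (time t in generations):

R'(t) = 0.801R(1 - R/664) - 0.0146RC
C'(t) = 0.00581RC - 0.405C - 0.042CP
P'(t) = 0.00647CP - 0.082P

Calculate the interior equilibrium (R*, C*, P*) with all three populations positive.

R* ≈ 511, C* ≈ 12.7, P* ≈ 61

From dP/dt = 0: 0.00647C* = 0.082, so C* = 12.7.
From dR/dt = 0: 0.801(1 - R*/664) = 0.0146·12.7, giving R* = 664·(1 - 0.231) = 511.
From dC/dt = 0: 0.00581·511 - 0.405 = 0.042P*, so P* = 2.56/0.042 = 61.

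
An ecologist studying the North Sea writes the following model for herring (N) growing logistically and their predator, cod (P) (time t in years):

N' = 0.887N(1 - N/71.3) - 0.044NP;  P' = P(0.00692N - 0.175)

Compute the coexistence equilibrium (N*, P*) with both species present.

From dP/dt = 0 with P > 0: 0.00692N* = 0.175, so N* = 25.3.
Substitute into dN/dt = 0: 0.887(1 - 25.3/71.3) = 0.044P*.
The bracket is 0.645, giving P* = 0.572/0.044 = 13.

N* ≈ 25.3, P* ≈ 13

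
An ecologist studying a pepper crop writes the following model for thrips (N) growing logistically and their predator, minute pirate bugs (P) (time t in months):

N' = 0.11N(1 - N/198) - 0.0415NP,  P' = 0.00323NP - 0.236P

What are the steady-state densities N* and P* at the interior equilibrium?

From dP/dt = 0 with P > 0: 0.00323N* = 0.236, so N* = 73.1.
Substitute into dN/dt = 0: 0.11(1 - 73.1/198) = 0.0415P*.
The bracket is 0.631, giving P* = 0.0694/0.0415 = 1.67.

N* ≈ 73.1, P* ≈ 1.67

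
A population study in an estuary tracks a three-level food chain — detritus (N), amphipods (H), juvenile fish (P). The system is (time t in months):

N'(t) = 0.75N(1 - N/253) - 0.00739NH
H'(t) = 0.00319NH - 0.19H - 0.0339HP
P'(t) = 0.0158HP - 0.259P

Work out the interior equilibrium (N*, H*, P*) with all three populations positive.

N* ≈ 212, H* ≈ 16.4, P* ≈ 14.4

From dP/dt = 0: 0.0158H* = 0.259, so H* = 16.4.
From dN/dt = 0: 0.75(1 - N*/253) = 0.00739·16.4, giving N* = 253·(1 - 0.162) = 212.
From dH/dt = 0: 0.00319·212 - 0.19 = 0.0339P*, so P* = 0.487/0.0339 = 14.4.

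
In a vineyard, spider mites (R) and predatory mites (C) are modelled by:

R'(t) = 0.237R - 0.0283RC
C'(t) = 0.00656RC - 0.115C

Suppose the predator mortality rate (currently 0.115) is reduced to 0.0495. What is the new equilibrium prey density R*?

R* ≈ 7.55

At the interior fixed point, setting dC/dt = 0 with C > 0 fixes R* = (predator death rate)/(RC coefficient) — independent of the other coefficients.
With the change, R* = 0.0495/0.00656 = 7.55; it falls from 17.5.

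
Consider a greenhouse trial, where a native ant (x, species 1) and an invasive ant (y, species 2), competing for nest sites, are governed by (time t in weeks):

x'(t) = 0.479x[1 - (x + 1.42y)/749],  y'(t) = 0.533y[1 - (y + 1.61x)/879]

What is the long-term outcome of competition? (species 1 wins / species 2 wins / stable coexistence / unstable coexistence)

Compare the nullcline intercepts: K1/α12 = 749/1.42 = 527 < K2 = 879; K2/α21 = 879/1.61 = 546 < K1 = 749.
Since both are reversed, neither can invade when rare; the interior point is a saddle.

unstable coexistence (outcome depends on initial conditions)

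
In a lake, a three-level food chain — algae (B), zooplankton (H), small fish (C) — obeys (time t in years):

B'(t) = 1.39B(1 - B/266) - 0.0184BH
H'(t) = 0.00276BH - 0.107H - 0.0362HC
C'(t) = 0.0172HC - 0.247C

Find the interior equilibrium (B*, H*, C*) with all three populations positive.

From dC/dt = 0: 0.0172H* = 0.247, so H* = 14.4.
From dB/dt = 0: 1.39(1 - B*/266) = 0.0184·14.4, giving B* = 266·(1 - 0.19) = 215.
From dH/dt = 0: 0.00276·215 - 0.107 = 0.0362C*, so C* = 0.488/0.0362 = 13.5.

B* ≈ 215, H* ≈ 14.4, C* ≈ 13.5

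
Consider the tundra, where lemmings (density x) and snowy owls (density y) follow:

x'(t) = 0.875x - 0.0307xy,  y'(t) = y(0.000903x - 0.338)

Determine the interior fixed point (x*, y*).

Set dy/dt = 0 with y > 0: 0.000903x - 0.338 = 0, so x* = 0.338/0.000903 = 374.
Set dx/dt = 0 with x > 0: 0.875 - 0.0307y = 0, so y* = 0.875/0.0307 = 28.5.

x* ≈ 374, y* ≈ 28.5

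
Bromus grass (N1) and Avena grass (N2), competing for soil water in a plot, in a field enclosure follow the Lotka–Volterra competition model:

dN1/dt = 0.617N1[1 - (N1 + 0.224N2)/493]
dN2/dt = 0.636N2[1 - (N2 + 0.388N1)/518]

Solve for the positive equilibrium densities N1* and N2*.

Setting both brackets to zero gives the nullclines N1 + 0.224N2 = 493 and 0.388N1 + N2 = 518.
Substituting N2 = 518 - 0.388N1 into the first: N1(1 - 0.224·0.388) = 493 - 0.224·518.
So N1* = 377/0.913 = 413, and then N2* = 518 - 0.388·413 = 358.

N1* ≈ 413, N2* ≈ 358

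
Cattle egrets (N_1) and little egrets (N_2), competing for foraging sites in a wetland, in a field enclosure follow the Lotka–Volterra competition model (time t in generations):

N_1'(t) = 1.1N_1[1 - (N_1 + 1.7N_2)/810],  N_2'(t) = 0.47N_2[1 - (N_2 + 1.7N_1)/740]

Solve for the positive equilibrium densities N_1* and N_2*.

N_1* ≈ 237, N_2* ≈ 337

Setting both brackets to zero gives the nullclines N_1 + 1.7N_2 = 810 and 1.7N_1 + N_2 = 740.
Substituting N_2 = 740 - 1.7N_1 into the first: N_1(1 - 1.7·1.7) = 810 - 1.7·740.
So N_1* = -448/-1.89 = 237, and then N_2* = 740 - 1.7·237 = 337.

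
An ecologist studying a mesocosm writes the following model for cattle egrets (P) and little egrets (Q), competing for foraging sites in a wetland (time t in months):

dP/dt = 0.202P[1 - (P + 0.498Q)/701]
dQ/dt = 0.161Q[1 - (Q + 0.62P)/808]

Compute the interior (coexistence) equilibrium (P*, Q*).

P* ≈ 432, Q* ≈ 540

Setting both brackets to zero gives the nullclines P + 0.498Q = 701 and 0.62P + Q = 808.
Substituting Q = 808 - 0.62P into the first: P(1 - 0.498·0.62) = 701 - 0.498·808.
So P* = 299/0.691 = 432, and then Q* = 808 - 0.62·432 = 540.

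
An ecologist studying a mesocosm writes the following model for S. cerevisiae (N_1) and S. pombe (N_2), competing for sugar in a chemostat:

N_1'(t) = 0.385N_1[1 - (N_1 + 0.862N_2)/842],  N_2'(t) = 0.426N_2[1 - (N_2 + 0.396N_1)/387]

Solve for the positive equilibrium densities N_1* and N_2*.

N_1* ≈ 772, N_2* ≈ 81.3

Setting both brackets to zero gives the nullclines N_1 + 0.862N_2 = 842 and 0.396N_1 + N_2 = 387.
Substituting N_2 = 387 - 0.396N_1 into the first: N_1(1 - 0.862·0.396) = 842 - 0.862·387.
So N_1* = 508/0.659 = 772, and then N_2* = 387 - 0.396·772 = 81.3.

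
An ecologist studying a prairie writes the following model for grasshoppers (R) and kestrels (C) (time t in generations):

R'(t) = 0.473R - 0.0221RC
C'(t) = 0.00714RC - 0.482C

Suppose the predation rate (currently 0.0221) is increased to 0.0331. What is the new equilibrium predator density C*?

At the interior fixed point, setting dR/dt = 0 with R > 0 fixes C* = (prey growth rate)/(RC coefficient) — independent of the other coefficients.
With the change, C* = 0.473/0.0331 = 14.3; it falls from 21.4.

C* ≈ 14.3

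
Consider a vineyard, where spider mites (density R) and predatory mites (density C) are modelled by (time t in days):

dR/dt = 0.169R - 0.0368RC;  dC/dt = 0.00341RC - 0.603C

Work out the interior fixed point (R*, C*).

Set dC/dt = 0 with C > 0: 0.00341R - 0.603 = 0, so R* = 0.603/0.00341 = 177.
Set dR/dt = 0 with R > 0: 0.169 - 0.0368C = 0, so C* = 0.169/0.0368 = 4.59.

R* ≈ 177, C* ≈ 4.59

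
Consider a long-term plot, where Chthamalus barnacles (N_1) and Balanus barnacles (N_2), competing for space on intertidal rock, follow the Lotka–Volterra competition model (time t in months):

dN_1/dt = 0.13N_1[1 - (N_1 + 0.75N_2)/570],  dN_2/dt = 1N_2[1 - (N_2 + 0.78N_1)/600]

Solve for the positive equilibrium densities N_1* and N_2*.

Setting both brackets to zero gives the nullclines N_1 + 0.75N_2 = 570 and 0.78N_1 + N_2 = 600.
Substituting N_2 = 600 - 0.78N_1 into the first: N_1(1 - 0.75·0.78) = 570 - 0.75·600.
So N_1* = 120/0.415 = 289, and then N_2* = 600 - 0.78·289 = 374.

N_1* ≈ 289, N_2* ≈ 374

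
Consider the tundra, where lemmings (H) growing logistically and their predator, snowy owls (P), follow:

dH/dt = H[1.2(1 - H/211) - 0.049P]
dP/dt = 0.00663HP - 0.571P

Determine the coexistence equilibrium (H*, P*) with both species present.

H* ≈ 86.1, P* ≈ 14.5

From dP/dt = 0 with P > 0: 0.00663H* = 0.571, so H* = 86.1.
Substitute into dH/dt = 0: 1.2(1 - 86.1/211) = 0.049P*.
The bracket is 0.592, giving P* = 0.71/0.049 = 14.5.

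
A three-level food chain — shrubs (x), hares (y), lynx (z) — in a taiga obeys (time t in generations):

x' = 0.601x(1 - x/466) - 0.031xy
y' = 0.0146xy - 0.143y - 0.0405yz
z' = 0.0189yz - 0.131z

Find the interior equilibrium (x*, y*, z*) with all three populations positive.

From dz/dt = 0: 0.0189y* = 0.131, so y* = 6.93.
From dx/dt = 0: 0.601(1 - x*/466) = 0.031·6.93, giving x* = 466·(1 - 0.358) = 299.
From dy/dt = 0: 0.0146·299 - 0.143 = 0.0405z*, so z* = 4.23/0.0405 = 104.

x* ≈ 299, y* ≈ 6.93, z* ≈ 104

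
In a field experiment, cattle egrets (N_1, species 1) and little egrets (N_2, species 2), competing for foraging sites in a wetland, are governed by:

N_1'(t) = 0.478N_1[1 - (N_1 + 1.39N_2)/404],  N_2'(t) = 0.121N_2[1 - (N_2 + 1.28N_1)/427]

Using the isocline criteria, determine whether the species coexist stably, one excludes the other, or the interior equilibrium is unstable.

unstable coexistence (outcome depends on initial conditions)

Compare the nullcline intercepts: K1/α12 = 404/1.39 = 291 < K2 = 427; K2/α21 = 427/1.28 = 334 < K1 = 404.
Since both are reversed, neither can invade when rare; the interior point is a saddle.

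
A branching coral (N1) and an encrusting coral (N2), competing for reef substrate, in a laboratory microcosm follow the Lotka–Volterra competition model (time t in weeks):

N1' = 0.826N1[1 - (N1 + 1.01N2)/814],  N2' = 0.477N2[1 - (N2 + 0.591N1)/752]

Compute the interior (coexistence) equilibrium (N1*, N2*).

Setting both brackets to zero gives the nullclines N1 + 1.01N2 = 814 and 0.591N1 + N2 = 752.
Substituting N2 = 752 - 0.591N1 into the first: N1(1 - 1.01·0.591) = 814 - 1.01·752.
So N1* = 54.5/0.403 = 135, and then N2* = 752 - 0.591·135 = 672.

N1* ≈ 135, N2* ≈ 672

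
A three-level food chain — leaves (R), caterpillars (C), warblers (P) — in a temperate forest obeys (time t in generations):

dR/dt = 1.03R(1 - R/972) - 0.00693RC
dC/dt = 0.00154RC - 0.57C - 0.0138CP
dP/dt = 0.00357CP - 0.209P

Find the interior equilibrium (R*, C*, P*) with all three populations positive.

R* ≈ 589, C* ≈ 58.5, P* ≈ 24.4

From dP/dt = 0: 0.00357C* = 0.209, so C* = 58.5.
From dR/dt = 0: 1.03(1 - R*/972) = 0.00693·58.5, giving R* = 972·(1 - 0.394) = 589.
From dC/dt = 0: 0.00154·589 - 0.57 = 0.0138P*, so P* = 0.337/0.0138 = 24.4.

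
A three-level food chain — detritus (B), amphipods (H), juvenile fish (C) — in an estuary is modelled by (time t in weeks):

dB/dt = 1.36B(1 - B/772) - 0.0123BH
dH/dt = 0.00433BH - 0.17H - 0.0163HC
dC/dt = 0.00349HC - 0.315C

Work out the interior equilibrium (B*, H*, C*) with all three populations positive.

From dC/dt = 0: 0.00349H* = 0.315, so H* = 90.3.
From dB/dt = 0: 1.36(1 - B*/772) = 0.0123·90.3, giving B* = 772·(1 - 0.816) = 142.
From dH/dt = 0: 0.00433·142 - 0.17 = 0.0163C*, so C* = 0.444/0.0163 = 27.2.

B* ≈ 142, H* ≈ 90.3, C* ≈ 27.2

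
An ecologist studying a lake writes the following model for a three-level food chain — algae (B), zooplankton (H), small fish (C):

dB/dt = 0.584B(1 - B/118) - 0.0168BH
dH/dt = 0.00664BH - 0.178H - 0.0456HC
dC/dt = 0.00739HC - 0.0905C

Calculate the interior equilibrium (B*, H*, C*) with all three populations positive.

B* ≈ 76.4, H* ≈ 12.2, C* ≈ 7.23

From dC/dt = 0: 0.00739H* = 0.0905, so H* = 12.2.
From dB/dt = 0: 0.584(1 - B*/118) = 0.0168·12.2, giving B* = 118·(1 - 0.352) = 76.4.
From dH/dt = 0: 0.00664·76.4 - 0.178 = 0.0456C*, so C* = 0.329/0.0456 = 7.23.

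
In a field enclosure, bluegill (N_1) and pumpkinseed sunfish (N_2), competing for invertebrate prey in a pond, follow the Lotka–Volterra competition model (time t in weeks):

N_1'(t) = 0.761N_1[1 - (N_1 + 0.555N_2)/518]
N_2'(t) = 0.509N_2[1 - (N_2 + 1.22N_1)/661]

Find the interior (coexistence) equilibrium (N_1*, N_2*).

Setting both brackets to zero gives the nullclines N_1 + 0.555N_2 = 518 and 1.22N_1 + N_2 = 661.
Substituting N_2 = 661 - 1.22N_1 into the first: N_1(1 - 0.555·1.22) = 518 - 0.555·661.
So N_1* = 151/0.323 = 468, and then N_2* = 661 - 1.22·468 = 89.9.

N_1* ≈ 468, N_2* ≈ 89.9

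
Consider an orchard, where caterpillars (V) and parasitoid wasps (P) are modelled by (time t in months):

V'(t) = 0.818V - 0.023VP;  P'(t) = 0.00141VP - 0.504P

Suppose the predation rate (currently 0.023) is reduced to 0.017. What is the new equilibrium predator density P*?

P* ≈ 48.1

At the interior fixed point, setting dV/dt = 0 with V > 0 fixes P* = (prey growth rate)/(VP coefficient) — independent of the other coefficients.
With the change, P* = 0.818/0.017 = 48.1; it rises from 35.6.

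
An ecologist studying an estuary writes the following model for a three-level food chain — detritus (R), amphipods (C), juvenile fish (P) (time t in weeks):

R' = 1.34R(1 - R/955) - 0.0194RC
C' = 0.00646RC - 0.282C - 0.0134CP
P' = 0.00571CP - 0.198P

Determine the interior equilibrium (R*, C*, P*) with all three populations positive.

From dP/dt = 0: 0.00571C* = 0.198, so C* = 34.7.
From dR/dt = 0: 1.34(1 - R*/955) = 0.0194·34.7, giving R* = 955·(1 - 0.502) = 476.
From dC/dt = 0: 0.00646·476 - 0.282 = 0.0134P*, so P* = 2.79/0.0134 = 208.

R* ≈ 476, C* ≈ 34.7, P* ≈ 208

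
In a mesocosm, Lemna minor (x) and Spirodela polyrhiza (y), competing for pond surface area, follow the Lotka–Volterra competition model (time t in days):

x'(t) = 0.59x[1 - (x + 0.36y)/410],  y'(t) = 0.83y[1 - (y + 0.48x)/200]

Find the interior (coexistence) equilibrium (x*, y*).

x* ≈ 409, y* ≈ 3.87

Setting both brackets to zero gives the nullclines x + 0.36y = 410 and 0.48x + y = 200.
Substituting y = 200 - 0.48x into the first: x(1 - 0.36·0.48) = 410 - 0.36·200.
So x* = 338/0.827 = 409, and then y* = 200 - 0.48·409 = 3.87.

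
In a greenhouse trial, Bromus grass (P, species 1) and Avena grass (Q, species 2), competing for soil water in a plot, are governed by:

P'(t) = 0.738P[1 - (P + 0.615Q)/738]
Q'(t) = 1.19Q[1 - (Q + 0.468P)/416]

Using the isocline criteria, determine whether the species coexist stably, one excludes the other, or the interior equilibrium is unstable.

stable coexistence

Compare the nullcline intercepts: K1/α12 = 738/0.615 = 1200 > K2 = 416; K2/α21 = 416/0.468 = 889 > K1 = 738.
Since both inequalities hold, each species can invade when rare, so the interior equilibrium is stable.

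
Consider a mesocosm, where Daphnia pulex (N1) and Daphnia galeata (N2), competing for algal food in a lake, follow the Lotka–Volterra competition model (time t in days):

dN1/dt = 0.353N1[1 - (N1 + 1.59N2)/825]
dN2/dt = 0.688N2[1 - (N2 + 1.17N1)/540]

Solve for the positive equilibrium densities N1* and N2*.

N1* ≈ 39.1, N2* ≈ 494

Setting both brackets to zero gives the nullclines N1 + 1.59N2 = 825 and 1.17N1 + N2 = 540.
Substituting N2 = 540 - 1.17N1 into the first: N1(1 - 1.59·1.17) = 825 - 1.59·540.
So N1* = -33.6/-0.86 = 39.1, and then N2* = 540 - 1.17·39.1 = 494.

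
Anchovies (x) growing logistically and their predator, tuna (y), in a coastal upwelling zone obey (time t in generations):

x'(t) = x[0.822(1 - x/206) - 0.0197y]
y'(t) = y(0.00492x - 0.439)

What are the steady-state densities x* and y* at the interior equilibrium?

x* ≈ 89.2, y* ≈ 23.7

From dy/dt = 0 with y > 0: 0.00492x* = 0.439, so x* = 89.2.
Substitute into dx/dt = 0: 0.822(1 - 89.2/206) = 0.0197y*.
The bracket is 0.567, giving y* = 0.466/0.0197 = 23.7.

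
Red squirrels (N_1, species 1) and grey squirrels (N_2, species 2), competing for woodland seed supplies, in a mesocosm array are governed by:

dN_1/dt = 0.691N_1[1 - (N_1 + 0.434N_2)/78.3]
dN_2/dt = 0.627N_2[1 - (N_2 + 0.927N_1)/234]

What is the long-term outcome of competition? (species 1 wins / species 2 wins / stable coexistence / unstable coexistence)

species 2 excludes species 1

Compare the nullcline intercepts: K1/α12 = 78.3/0.434 = 180 < K2 = 234; K2/α21 = 234/0.927 = 252 > K1 = 78.3.
Since the inequalities point opposite ways, species 2 can invade but species 1 cannot.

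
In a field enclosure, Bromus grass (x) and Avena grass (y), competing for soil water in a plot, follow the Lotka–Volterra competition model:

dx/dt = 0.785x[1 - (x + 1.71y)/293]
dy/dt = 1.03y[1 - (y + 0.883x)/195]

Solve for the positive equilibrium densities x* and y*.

x* ≈ 79.3, y* ≈ 125

Setting both brackets to zero gives the nullclines x + 1.71y = 293 and 0.883x + y = 195.
Substituting y = 195 - 0.883x into the first: x(1 - 1.71·0.883) = 293 - 1.71·195.
So x* = -40.4/-0.51 = 79.3, and then y* = 195 - 0.883·79.3 = 125.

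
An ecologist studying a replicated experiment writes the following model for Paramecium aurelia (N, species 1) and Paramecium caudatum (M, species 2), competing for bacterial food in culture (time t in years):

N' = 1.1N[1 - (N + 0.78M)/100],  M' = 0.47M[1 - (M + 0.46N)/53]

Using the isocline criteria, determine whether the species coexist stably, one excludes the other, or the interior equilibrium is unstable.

Compare the nullcline intercepts: K1/α12 = 100/0.78 = 128 > K2 = 53; K2/α21 = 53/0.46 = 115 > K1 = 100.
Since both inequalities hold, each species can invade when rare, so the interior equilibrium is stable.

stable coexistence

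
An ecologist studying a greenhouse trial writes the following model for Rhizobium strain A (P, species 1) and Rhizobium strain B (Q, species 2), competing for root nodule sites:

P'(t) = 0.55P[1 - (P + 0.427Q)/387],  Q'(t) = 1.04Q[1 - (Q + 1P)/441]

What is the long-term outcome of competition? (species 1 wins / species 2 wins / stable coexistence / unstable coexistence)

Compare the nullcline intercepts: K1/α12 = 387/0.427 = 906 > K2 = 441; K2/α21 = 441/1 = 441 > K1 = 387.
Since both inequalities hold, each species can invade when rare, so the interior equilibrium is stable.

stable coexistence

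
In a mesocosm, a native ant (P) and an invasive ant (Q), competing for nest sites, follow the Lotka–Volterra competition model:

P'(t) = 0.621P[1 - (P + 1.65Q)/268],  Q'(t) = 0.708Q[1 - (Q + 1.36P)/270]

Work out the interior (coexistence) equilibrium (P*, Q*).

Setting both brackets to zero gives the nullclines P + 1.65Q = 268 and 1.36P + Q = 270.
Substituting Q = 270 - 1.36P into the first: P(1 - 1.65·1.36) = 268 - 1.65·270.
So P* = -178/-1.24 = 143, and then Q* = 270 - 1.36·143 = 75.9.

P* ≈ 143, Q* ≈ 75.9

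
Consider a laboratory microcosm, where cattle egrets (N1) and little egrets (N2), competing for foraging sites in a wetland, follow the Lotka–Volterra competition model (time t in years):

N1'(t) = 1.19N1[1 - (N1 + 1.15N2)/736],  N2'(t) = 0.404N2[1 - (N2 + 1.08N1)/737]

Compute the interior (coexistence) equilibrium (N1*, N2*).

N1* ≈ 461, N2* ≈ 239

Setting both brackets to zero gives the nullclines N1 + 1.15N2 = 736 and 1.08N1 + N2 = 737.
Substituting N2 = 737 - 1.08N1 into the first: N1(1 - 1.15·1.08) = 736 - 1.15·737.
So N1* = -112/-0.242 = 461, and then N2* = 737 - 1.08·461 = 239.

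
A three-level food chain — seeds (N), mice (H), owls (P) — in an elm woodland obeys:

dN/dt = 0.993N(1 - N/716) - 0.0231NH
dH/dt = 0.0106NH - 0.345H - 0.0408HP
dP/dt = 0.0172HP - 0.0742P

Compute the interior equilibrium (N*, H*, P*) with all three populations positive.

N* ≈ 644, H* ≈ 4.31, P* ≈ 159

From dP/dt = 0: 0.0172H* = 0.0742, so H* = 4.31.
From dN/dt = 0: 0.993(1 - N*/716) = 0.0231·4.31, giving N* = 716·(1 - 0.1) = 644.
From dH/dt = 0: 0.0106·644 - 0.345 = 0.0408P*, so P* = 6.48/0.0408 = 159.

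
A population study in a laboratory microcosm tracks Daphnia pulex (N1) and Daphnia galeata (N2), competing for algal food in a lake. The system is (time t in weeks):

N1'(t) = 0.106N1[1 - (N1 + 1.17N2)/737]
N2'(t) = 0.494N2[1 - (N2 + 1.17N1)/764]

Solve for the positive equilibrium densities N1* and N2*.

Setting both brackets to zero gives the nullclines N1 + 1.17N2 = 737 and 1.17N1 + N2 = 764.
Substituting N2 = 764 - 1.17N1 into the first: N1(1 - 1.17·1.17) = 737 - 1.17·764.
So N1* = -157/-0.369 = 425, and then N2* = 764 - 1.17·425 = 266.

N1* ≈ 425, N2* ≈ 266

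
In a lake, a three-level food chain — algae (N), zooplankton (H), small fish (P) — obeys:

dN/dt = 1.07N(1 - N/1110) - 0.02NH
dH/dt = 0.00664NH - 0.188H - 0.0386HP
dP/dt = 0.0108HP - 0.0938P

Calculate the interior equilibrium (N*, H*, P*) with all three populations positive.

From dP/dt = 0: 0.0108H* = 0.0938, so H* = 8.69.
From dN/dt = 0: 1.07(1 - N*/1110) = 0.02·8.69, giving N* = 1110·(1 - 0.162) = 930.
From dH/dt = 0: 0.00664·930 - 0.188 = 0.0386P*, so P* = 5.99/0.0386 = 155.

N* ≈ 930, H* ≈ 8.69, P* ≈ 155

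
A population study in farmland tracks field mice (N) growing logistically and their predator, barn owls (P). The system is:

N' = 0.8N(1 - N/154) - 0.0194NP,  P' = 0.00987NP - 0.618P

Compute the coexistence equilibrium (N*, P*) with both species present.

N* ≈ 62.6, P* ≈ 24.5

From dP/dt = 0 with P > 0: 0.00987N* = 0.618, so N* = 62.6.
Substitute into dN/dt = 0: 0.8(1 - 62.6/154) = 0.0194P*.
The bracket is 0.593, giving P* = 0.475/0.0194 = 24.5.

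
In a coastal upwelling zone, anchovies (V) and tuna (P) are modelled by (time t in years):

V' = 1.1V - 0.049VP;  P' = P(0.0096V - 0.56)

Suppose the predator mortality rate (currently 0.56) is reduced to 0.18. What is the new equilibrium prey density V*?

At the interior fixed point, setting dP/dt = 0 with P > 0 fixes V* = (predator death rate)/(VP coefficient) — independent of the other coefficients.
With the change, V* = 0.18/0.0096 = 18.8; it falls from 58.3.

V* ≈ 18.8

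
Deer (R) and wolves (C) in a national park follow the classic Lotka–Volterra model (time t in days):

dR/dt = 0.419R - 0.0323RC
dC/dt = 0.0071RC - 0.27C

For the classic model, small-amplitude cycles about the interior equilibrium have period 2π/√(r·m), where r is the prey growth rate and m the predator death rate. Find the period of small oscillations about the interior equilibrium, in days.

T ≈ 18.7 days

Here r = 0.419 and m = 0.27, so r·m = 0.113.
ω = √0.113 = 0.336 per day, hence T = 2π/ω ≈ 18.7 days.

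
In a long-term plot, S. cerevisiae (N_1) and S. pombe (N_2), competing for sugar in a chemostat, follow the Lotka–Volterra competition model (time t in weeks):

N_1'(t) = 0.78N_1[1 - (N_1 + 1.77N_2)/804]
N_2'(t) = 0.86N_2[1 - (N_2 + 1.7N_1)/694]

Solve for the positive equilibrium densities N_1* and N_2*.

Setting both brackets to zero gives the nullclines N_1 + 1.77N_2 = 804 and 1.7N_1 + N_2 = 694.
Substituting N_2 = 694 - 1.7N_1 into the first: N_1(1 - 1.77·1.7) = 804 - 1.77·694.
So N_1* = -424/-2.01 = 211, and then N_2* = 694 - 1.7·211 = 335.

N_1* ≈ 211, N_2* ≈ 335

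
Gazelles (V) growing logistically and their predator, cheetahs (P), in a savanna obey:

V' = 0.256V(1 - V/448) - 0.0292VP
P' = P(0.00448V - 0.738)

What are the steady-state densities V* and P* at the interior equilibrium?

From dP/dt = 0 with P > 0: 0.00448V* = 0.738, so V* = 165.
Substitute into dV/dt = 0: 0.256(1 - 165/448) = 0.0292P*.
The bracket is 0.632, giving P* = 0.162/0.0292 = 5.54.

V* ≈ 165, P* ≈ 5.54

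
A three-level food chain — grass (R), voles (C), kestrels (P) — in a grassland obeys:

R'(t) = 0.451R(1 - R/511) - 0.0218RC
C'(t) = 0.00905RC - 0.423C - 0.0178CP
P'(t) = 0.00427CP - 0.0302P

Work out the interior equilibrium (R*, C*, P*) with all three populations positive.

R* ≈ 336, C* ≈ 7.07, P* ≈ 147

From dP/dt = 0: 0.00427C* = 0.0302, so C* = 7.07.
From dR/dt = 0: 0.451(1 - R*/511) = 0.0218·7.07, giving R* = 511·(1 - 0.342) = 336.
From dC/dt = 0: 0.00905·336 - 0.423 = 0.0178P*, so P* = 2.62/0.0178 = 147.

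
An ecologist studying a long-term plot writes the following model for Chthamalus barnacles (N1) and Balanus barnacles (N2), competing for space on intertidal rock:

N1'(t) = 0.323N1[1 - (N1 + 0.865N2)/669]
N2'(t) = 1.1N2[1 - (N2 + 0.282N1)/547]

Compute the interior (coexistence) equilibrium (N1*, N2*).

Setting both brackets to zero gives the nullclines N1 + 0.865N2 = 669 and 0.282N1 + N2 = 547.
Substituting N2 = 547 - 0.282N1 into the first: N1(1 - 0.865·0.282) = 669 - 0.865·547.
So N1* = 196/0.756 = 259, and then N2* = 547 - 0.282·259 = 474.

N1* ≈ 259, N2* ≈ 474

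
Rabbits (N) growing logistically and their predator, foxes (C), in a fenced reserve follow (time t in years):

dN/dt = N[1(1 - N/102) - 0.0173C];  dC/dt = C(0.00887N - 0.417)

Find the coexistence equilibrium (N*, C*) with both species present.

N* ≈ 47, C* ≈ 31.2

From dC/dt = 0 with C > 0: 0.00887N* = 0.417, so N* = 47.
Substitute into dN/dt = 0: 1(1 - 47/102) = 0.0173C*.
The bracket is 0.539, giving C* = 0.539/0.0173 = 31.2.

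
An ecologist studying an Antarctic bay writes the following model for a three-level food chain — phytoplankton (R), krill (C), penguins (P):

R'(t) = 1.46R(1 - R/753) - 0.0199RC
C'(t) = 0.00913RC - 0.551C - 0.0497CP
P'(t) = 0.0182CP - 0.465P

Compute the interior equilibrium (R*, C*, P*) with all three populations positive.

R* ≈ 491, C* ≈ 25.5, P* ≈ 79.1

From dP/dt = 0: 0.0182C* = 0.465, so C* = 25.5.
From dR/dt = 0: 1.46(1 - R*/753) = 0.0199·25.5, giving R* = 753·(1 - 0.348) = 491.
From dC/dt = 0: 0.00913·491 - 0.551 = 0.0497P*, so P* = 3.93/0.0497 = 79.1.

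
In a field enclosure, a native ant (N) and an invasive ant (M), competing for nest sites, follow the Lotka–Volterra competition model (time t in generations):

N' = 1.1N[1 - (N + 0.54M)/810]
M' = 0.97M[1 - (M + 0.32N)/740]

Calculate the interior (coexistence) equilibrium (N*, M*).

N* ≈ 496, M* ≈ 581

Setting both brackets to zero gives the nullclines N + 0.54M = 810 and 0.32N + M = 740.
Substituting M = 740 - 0.32N into the first: N(1 - 0.54·0.32) = 810 - 0.54·740.
So N* = 410/0.827 = 496, and then M* = 740 - 0.32·496 = 581.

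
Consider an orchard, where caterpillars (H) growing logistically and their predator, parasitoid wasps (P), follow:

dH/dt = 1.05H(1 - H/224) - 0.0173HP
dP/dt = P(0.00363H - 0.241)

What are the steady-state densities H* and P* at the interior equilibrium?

H* ≈ 66.4, P* ≈ 42.7

From dP/dt = 0 with P > 0: 0.00363H* = 0.241, so H* = 66.4.
Substitute into dH/dt = 0: 1.05(1 - 66.4/224) = 0.0173P*.
The bracket is 0.704, giving P* = 0.739/0.0173 = 42.7.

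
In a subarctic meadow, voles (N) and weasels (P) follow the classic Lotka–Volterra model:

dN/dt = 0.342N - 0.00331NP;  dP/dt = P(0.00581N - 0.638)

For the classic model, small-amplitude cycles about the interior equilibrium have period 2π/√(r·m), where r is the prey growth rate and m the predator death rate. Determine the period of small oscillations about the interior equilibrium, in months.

Here r = 0.342 and m = 0.638, so r·m = 0.218.
ω = √0.218 = 0.467 per month, hence T = 2π/ω ≈ 13.5 months.

T ≈ 13.5 months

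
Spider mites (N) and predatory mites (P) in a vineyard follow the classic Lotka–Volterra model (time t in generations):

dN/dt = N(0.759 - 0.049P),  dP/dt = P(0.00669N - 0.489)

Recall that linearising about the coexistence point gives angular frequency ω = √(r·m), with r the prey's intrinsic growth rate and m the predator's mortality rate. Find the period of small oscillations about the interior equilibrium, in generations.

T ≈ 10.3 generations

Here r = 0.759 and m = 0.489, so r·m = 0.371.
ω = √0.371 = 0.609 per generation, hence T = 2π/ω ≈ 10.3 generations.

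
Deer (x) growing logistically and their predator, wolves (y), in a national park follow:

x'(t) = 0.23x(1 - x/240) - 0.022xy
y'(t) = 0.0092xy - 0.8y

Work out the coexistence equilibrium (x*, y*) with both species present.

x* ≈ 87, y* ≈ 6.67

From dy/dt = 0 with y > 0: 0.0092x* = 0.8, so x* = 87.
Substitute into dx/dt = 0: 0.23(1 - 87/240) = 0.022y*.
The bracket is 0.638, giving y* = 0.147/0.022 = 6.67.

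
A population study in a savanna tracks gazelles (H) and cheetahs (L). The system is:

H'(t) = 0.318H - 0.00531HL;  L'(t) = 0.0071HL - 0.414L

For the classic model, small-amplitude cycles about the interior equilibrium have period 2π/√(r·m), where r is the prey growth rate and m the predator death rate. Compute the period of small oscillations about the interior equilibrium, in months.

T ≈ 17.3 months

Here r = 0.318 and m = 0.414, so r·m = 0.132.
ω = √0.132 = 0.363 per month, hence T = 2π/ω ≈ 17.3 months.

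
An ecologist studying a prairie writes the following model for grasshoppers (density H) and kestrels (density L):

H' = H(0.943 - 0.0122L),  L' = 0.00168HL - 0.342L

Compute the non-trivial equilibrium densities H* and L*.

Set dL/dt = 0 with L > 0: 0.00168H - 0.342 = 0, so H* = 0.342/0.00168 = 204.
Set dH/dt = 0 with H > 0: 0.943 - 0.0122L = 0, so L* = 0.943/0.0122 = 77.3.

H* ≈ 204, L* ≈ 77.3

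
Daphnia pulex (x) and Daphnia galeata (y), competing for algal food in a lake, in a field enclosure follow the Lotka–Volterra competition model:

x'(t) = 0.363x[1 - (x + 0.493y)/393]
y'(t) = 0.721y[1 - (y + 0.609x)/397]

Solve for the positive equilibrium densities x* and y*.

Setting both brackets to zero gives the nullclines x + 0.493y = 393 and 0.609x + y = 397.
Substituting y = 397 - 0.609x into the first: x(1 - 0.493·0.609) = 393 - 0.493·397.
So x* = 197/0.7 = 282, and then y* = 397 - 0.609·282 = 225.

x* ≈ 282, y* ≈ 225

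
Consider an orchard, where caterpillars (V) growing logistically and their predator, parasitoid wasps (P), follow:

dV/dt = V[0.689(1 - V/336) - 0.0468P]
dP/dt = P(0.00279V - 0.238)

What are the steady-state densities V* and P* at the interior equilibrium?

From dP/dt = 0 with P > 0: 0.00279V* = 0.238, so V* = 85.3.
Substitute into dV/dt = 0: 0.689(1 - 85.3/336) = 0.0468P*.
The bracket is 0.746, giving P* = 0.514/0.0468 = 11.

V* ≈ 85.3, P* ≈ 11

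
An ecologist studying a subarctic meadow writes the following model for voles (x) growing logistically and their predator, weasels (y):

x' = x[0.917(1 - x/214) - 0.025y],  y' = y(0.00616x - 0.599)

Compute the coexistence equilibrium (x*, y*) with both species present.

From dy/dt = 0 with y > 0: 0.00616x* = 0.599, so x* = 97.2.
Substitute into dx/dt = 0: 0.917(1 - 97.2/214) = 0.025y*.
The bracket is 0.546, giving y* = 0.5/0.025 = 20.

x* ≈ 97.2, y* ≈ 20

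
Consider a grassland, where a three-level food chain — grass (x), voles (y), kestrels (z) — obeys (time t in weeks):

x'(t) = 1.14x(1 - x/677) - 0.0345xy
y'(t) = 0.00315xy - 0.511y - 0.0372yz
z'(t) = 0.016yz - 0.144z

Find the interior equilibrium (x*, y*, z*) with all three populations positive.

From dz/dt = 0: 0.016y* = 0.144, so y* = 9.
From dx/dt = 0: 1.14(1 - x*/677) = 0.0345·9, giving x* = 677·(1 - 0.272) = 493.
From dy/dt = 0: 0.00315·493 - 0.511 = 0.0372z*, so z* = 1.04/0.0372 = 28.

x* ≈ 493, y* ≈ 9, z* ≈ 28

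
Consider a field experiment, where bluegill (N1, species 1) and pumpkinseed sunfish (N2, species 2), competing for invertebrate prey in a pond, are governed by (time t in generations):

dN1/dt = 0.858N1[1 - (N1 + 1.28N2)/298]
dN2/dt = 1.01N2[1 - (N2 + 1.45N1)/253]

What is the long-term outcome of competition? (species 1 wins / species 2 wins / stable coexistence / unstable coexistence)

unstable coexistence (outcome depends on initial conditions)

Compare the nullcline intercepts: K1/α12 = 298/1.28 = 233 < K2 = 253; K2/α21 = 253/1.45 = 174 < K1 = 298.
Since both are reversed, neither can invade when rare; the interior point is a saddle.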